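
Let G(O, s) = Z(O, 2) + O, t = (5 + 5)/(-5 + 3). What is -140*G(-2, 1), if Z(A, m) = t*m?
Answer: 1680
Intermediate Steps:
t = -5 (t = 10/(-2) = 10*(-1/2) = -5)
Z(A, m) = -5*m
G(O, s) = -10 + O (G(O, s) = -5*2 + O = -10 + O)
-140*G(-2, 1) = -140*(-10 - 2) = -140*(-12) = 1680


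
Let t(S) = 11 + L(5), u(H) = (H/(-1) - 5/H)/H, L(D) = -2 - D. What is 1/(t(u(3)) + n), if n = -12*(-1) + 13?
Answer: 1/29 ≈ 0.034483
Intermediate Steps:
u(H) = (-H - 5/H)/H (u(H) = (H*(-1) - 5/H)/H = (-H - 5/H)/H)
t(S) = 4 (t(S) = 11 + (-2 - 1*5) = 11 + (-2 - 5) = 11 - 7 = 4)
n = 25 (n = 12 + 13 = 25)
1/(t(u(3)) + n) = 1/(4 + 25) = 1/29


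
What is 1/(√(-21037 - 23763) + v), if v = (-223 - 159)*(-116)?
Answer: 5539/245449768 - 5*I*√7/122724884 ≈ 2.2567e-5 - 1.0779e-7*I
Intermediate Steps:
v = 44312 (v = -382*(-116) = 44312)
1/(√(-21037 - 23763) + v) = 1/(√(-21037 - 23763) + 44312) = 1/(√(-44800) + 44312) = 1/(80*I*√7 + 44312) = 1/(44312 + 80*I*√7)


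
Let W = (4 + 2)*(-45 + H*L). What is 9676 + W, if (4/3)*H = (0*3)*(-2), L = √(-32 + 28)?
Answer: 9406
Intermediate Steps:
L = 2*I (L = √(-4) = 2*I ≈ 2.0*I)
H = 0 (H = 3*((0*3)*(-2))/4 = 3*(0*(-2))/4 = (¾)*0 = 0)
W = -270 (W = (4 + 2)*(-45 + 0*(2*I)) = 6*(-45 + 0) = 6*(-45) = -270)
9676 + W = 9676 - 270 = 9406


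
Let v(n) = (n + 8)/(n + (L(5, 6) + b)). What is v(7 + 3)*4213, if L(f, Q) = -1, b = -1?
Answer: 37917/4 ≈ 9479.3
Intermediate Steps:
v(n) = (8 + n)/(-2 + n) (v(n) = (n + 8)/(n + (-1 - 1)) = (8 + n)/(n - 2) = (8 + n)/(-2 + n))
v(7 + 3)*4213 = ((8 + (7 + 3))/(-2 + (7 + 3)))*4213 = ((8 + 10)/(-2 + 10))*4213 = (18/8)*4213 = ((⅛)*18)*4213 = (9/4)*4213 = 37917/4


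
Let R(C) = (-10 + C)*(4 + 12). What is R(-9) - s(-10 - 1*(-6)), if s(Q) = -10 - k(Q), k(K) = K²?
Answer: -278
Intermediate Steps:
R(C) = -160 + 16*C (R(C) = (-10 + C)*16 = -160 + 16*C)
s(Q) = -10 - Q²
R(-9) - s(-10 - 1*(-6)) = (-160 + 16*(-9)) - (-10 - (-10 - 1*(-6))²) = (-160 - 144) - (-10 - (-10 + 6)²) = -304 - (-10 - 1*(-4)²) = -304 - (-10 - 1*16) = -304 - (-10 - 16) = -304 - 1*(-26) = -304 + 26 = -278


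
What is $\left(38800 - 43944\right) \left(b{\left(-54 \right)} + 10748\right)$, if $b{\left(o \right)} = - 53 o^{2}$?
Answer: $739707200$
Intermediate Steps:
$\left(38800 - 43944\right) \left(b{\left(-54 \right)} + 10748\right) = \left(38800 - 43944\right) \left(- 53 \left(-54\right)^{2} + 10748\right) = - 5144 \left(\left(-53\right) 2916 + 10748\right) = - 5144 \left(-154548 + 10748\right) = \left(-5144\right) \left(-143800\right) = 739707200$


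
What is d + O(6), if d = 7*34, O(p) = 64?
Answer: 302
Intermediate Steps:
d = 238
d + O(6) = 238 + 64 = 302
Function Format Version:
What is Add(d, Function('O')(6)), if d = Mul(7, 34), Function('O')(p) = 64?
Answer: 302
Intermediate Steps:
d = 238
Add(d, Function('O')(6)) = Add(238, 64) = 302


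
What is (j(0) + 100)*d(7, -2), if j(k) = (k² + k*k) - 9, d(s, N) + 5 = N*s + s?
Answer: -1092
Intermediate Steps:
d(s, N) = -5 + s + N*s (d(s, N) = -5 + (N*s + s) = -5 + (s + N*s) = -5 + s + N*s)
j(k) = -9 + 2*k² (j(k) = (k² + k²) - 9 = 2*k² - 9 = -9 + 2*k²)
(j(0) + 100)*d(7, -2) = ((-9 + 2*0²) + 100)*(-5 + 7 - 2*7) = ((-9 + 2*0) + 100)*(-5 + 7 - 14) = ((-9 + 0) + 100)*(-12) = (-9 + 100)*(-12) = 91*(-12) = -1092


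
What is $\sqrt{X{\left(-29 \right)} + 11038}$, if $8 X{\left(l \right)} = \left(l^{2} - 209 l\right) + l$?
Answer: $\frac{\sqrt{190354}}{4} \approx 109.07$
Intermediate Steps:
$X{\left(l \right)} = - 26 l + \frac{l^{2}}{8}$ ($X{\left(l \right)} = \frac{\left(l^{2} - 209 l\right) + l}{8} = \frac{l^{2} - 208 l}{8} = - 26 l + \frac{l^{2}}{8}$)
$\sqrt{X{\left(-29 \right)} + 11038} = \sqrt{\frac{1}{8} \left(-29\right) \left(-208 - 29\right) + 11038} = \sqrt{\frac{1}{8} \left(-29\right) \left(-237\right) + 11038} = \sqrt{\frac{6873}{8} + 11038} = \sqrt{\frac{95177}{8}} = \frac{\sqrt{190354}}{4}$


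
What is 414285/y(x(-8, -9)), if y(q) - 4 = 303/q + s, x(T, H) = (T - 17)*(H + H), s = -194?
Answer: -62142750/28399 ≈ -2188.2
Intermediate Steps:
x(T, H) = 2*H*(-17 + T) (x(T, H) = (-17 + T)*(2*H) = 2*H*(-17 + T))
y(q) = -190 + 303/q (y(q) = 4 + (303/q - 194) = 4 + (-194 + 303/q) = -190 + 303/q)
414285/y(x(-8, -9)) = 414285/(-190 + 303/((2*(-9)*(-17 - 8)))) = 414285/(-190 + 303/((2*(-9)*(-25)))) = 414285/(-190 + 303/450) = 414285/(-190 + 303*(1/450)) = 414285/(-190 + 101/150) = 414285/(-28399/150) = 414285*(-150/28399) = -62142750/28399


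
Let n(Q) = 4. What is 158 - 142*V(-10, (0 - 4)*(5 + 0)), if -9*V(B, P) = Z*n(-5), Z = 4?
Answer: 3694/9 ≈ 410.44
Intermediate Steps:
V(B, P) = -16/9 (V(B, P) = -4*4/9 = -⅑*16 = -16/9)
158 - 142*V(-10, (0 - 4)*(5 + 0)) = 158 - 142*(-16/9) = 158 + 2272/9 = 3694/9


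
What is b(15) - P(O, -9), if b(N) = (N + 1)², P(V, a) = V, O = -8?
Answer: 264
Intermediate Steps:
b(N) = (1 + N)²
b(15) - P(O, -9) = (1 + 15)² - 1*(-8) = 16² + 8 = 256 + 8 = 264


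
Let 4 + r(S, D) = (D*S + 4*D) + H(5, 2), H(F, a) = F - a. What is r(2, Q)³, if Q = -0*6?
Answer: -1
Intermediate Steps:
Q = 0 (Q = -5*0 = 0)
r(S, D) = -1 + 4*D + D*S (r(S, D) = -4 + ((D*S + 4*D) + (5 - 1*2)) = -4 + ((4*D + D*S) + (5 - 2)) = -4 + ((4*D + D*S) + 3) = -4 + (3 + 4*D + D*S) = -1 + 4*D + D*S)
r(2, Q)³ = (-1 + 4*0 + 0*2)³ = (-1 + 0 + 0)³ = (-1)³ = -1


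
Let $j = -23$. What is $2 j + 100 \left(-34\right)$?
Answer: $-3446$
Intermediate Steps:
$2 j + 100 \left(-34\right) = 2 \left(-23\right) + 100 \left(-34\right) = -46 - 3400 = -3446$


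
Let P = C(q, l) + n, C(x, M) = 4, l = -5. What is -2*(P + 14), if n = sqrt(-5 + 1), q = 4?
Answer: -36 - 4*I ≈ -36.0 - 4.0*I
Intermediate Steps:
n = 2*I (n = sqrt(-4) = 2*I ≈ 2.0*I)
P = 4 + 2*I ≈ 4.0 + 2.0*I
-2*(P + 14) = -2*((4 + 2*I) + 14) = -2*(18 + 2*I) = -36 - 4*I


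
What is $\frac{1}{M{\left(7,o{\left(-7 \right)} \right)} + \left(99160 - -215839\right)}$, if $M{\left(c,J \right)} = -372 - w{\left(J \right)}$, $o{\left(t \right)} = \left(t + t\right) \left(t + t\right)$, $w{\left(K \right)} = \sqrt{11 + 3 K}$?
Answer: $\frac{314627}{98990148530} + \frac{\sqrt{599}}{98990148530} \approx 3.1786 \cdot 10^{-6}$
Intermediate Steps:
$o{\left(t \right)} = 4 t^{2}$ ($o{\left(t \right)} = 2 t 2 t = 4 t^{2}$)
$M{\left(c,J \right)} = -372 - \sqrt{11 + 3 J}$
$\frac{1}{M{\left(7,o{\left(-7 \right)} \right)} + \left(99160 - -215839\right)} = \frac{1}{\left(-372 - \sqrt{11 + 3 \cdot 4 \left(-7\right)^{2}}\right) + \left(99160 - -215839\right)} = \frac{1}{\left(-372 - \sqrt{11 + 3 \cdot 4 \cdot 49}\right) + \left(99160 + 215839\right)} = \frac{1}{\left(-372 - \sqrt{11 + 3 \cdot 196}\right) + 314999} = \frac{1}{\left(-372 - \sqrt{11 + 588}\right) + 314999} = \frac{1}{\left(-372 - \sqrt{599}\right) + 314999} = \frac{1}{314627 - \sqrt{599}}$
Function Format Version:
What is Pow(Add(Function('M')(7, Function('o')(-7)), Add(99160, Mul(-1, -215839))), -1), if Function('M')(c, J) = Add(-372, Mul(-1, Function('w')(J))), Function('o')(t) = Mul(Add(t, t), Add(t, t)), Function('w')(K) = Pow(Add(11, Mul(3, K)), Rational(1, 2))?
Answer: Add(Rational(314627, 98990148530), Mul(Rational(1, 98990148530), Pow(599, Rational(1, 2)))) ≈ 3.1786e-6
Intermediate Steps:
Function('o')(t) = Mul(4, Pow(t, 2)) (Function('o')(t) = Mul(Mul(2, t), Mul(2, t)) = Mul(4, Pow(t, 2)))
Function('M')(c, J) = Add(-372, Mul(-1, Pow(Add(11, Mul(3, J)), Rational(1, 2))))
Pow(Add(Function('M')(7, Function('o')(-7)), Add(99160, Mul(-1, -215839))), -1) = Pow(Add(Add(-372, Mul(-1, Pow(Add(11, Mul(3, Mul(4, Pow(-7, 2)))), Rational(1, 2)))), Add(99160, Mul(-1, -215839))), -1) = Pow(Add(Add(-372, Mul(-1, Pow(Add(11, Mul(3, Mul(4, 49))), Rational(1, 2)))), Add(99160, 215839)), -1) = Pow(Add(Add(-372, Mul(-1, Pow(Add(11, Mul(3, 196)), Rational(1, 2)))), 314999), -1) = Pow(Add(Add(-372, Mul(-1, Pow(Add(11, 588), Rational(1, 2)))), 314999), -1) = Pow(Add(Add(-372, Mul(-1, Pow(599, Rational(1, 2)))), 314999), -1) = Pow(Add(314627, Mul(-1, Pow(599, Rational(1, 2)))), -1)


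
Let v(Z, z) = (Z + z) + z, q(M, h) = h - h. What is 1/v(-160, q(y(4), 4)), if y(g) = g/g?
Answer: -1/160 ≈ -0.0062500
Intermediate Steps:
y(g) = 1
q(M, h) = 0
v(Z, z) = Z + 2*z
1/v(-160, q(y(4), 4)) = 1/(-160 + 2*0) = 1/(-160 + 0) = 1/(-160) = -1/160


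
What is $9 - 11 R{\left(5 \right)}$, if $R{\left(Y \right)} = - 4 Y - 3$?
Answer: $262$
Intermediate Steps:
$R{\left(Y \right)} = -3 - 4 Y$
$9 - 11 R{\left(5 \right)} = 9 - 11 \left(-3 - 20\right) = 9 - -253 = 9 + 253 = 262$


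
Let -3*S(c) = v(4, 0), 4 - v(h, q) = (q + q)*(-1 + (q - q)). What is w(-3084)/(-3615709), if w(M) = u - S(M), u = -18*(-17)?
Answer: -922/10847127 ≈ -8.4999e-5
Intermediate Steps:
v(h, q) = 4 + 2*q (v(h, q) = 4 - (q + q)*(-1 + (q - q)) = 4 - 2*q*(-1 + 0) = 4 - 2*q*(-1) = 4 - (-2)*q = 4 + 2*q)
S(c) = -4/3 (S(c) = -(4 + 2*0)/3 = -(4 + 0)/3 = -⅓*4 = -4/3)
u = 306
w(M) = 922/3 (w(M) = 306 - 1*(-4/3) = 306 + 4/3 = 922/3)
w(-3084)/(-3615709) = (922/3)/(-3615709) = (922/3)*(-1/3615709) = -922/10847127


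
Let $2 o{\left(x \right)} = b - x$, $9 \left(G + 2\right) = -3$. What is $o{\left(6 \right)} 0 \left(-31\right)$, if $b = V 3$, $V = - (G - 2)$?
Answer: $0$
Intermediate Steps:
$G = - \frac{7}{3}$ ($G = -2 + \frac{1}{9} \left(-3\right) = -2 - \frac{1}{3} = - \frac{7}{3} \approx -2.3333$)
$V = \frac{13}{3}$ ($V = - (- \frac{7}{3} - 2) = \left(-1\right) \left(- \frac{13}{3}\right) = \frac{13}{3} \approx 4.3333$)
$b = 13$ ($b = \frac{13}{3} \cdot 3 = 13$)
$o{\left(x \right)} = \frac{13}{2} - \frac{x}{2}$ ($o{\left(x \right)} = \frac{13 - x}{2} = \frac{13}{2} - \frac{x}{2}$)
$o{\left(6 \right)} 0 \left(-31\right) = \left(\frac{13}{2} - 3\right) 0 \left(-31\right) = \frac{7}{2} \cdot 0 \left(-31\right) = 0 \left(-31\right) = 0$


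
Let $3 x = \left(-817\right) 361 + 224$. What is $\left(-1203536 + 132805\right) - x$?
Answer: $- \frac{2917480}{3} \approx -9.7249 \cdot 10^{5}$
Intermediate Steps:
$x = - \frac{294713}{3}$ ($x = \frac{\left(-817\right) 361 + 224}{3} = \frac{-294937 + 224}{3} = \frac{1}{3} \left(-294713\right) = - \frac{294713}{3} \approx -98238.0$)
$\left(-1203536 + 132805\right) - x = \left(-1203536 + 132805\right) - - \frac{294713}{3} = -1070731 + \frac{294713}{3} = - \frac{2917480}{3}$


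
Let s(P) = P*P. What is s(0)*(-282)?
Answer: 0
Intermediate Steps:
s(P) = P²
s(0)*(-282) = 0²*(-282) = 0*(-282) = 0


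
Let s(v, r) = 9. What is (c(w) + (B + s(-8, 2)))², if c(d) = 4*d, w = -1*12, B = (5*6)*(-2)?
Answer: 9801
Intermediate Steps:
B = -60 (B = 30*(-2) = -60)
w = -12
(c(w) + (B + s(-8, 2)))² = (4*(-12) + (-60 + 9))² = (-48 - 51)² = (-99)² = 9801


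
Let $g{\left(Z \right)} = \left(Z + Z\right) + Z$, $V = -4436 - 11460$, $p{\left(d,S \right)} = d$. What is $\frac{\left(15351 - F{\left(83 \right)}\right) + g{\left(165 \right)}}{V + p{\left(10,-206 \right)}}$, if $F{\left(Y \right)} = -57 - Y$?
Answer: $- \frac{7993}{7943} \approx -1.0063$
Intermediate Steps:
$V = -15896$ ($V = -4436 - 11460 = -15896$)
$g{\left(Z \right)} = 3 Z$ ($g{\left(Z \right)} = 2 Z + Z = 3 Z$)
$\frac{\left(15351 - F{\left(83 \right)}\right) + g{\left(165 \right)}}{V + p{\left(10,-206 \right)}} = \frac{\left(15351 - \left(-57 - 83\right)\right) + 3 \cdot 165}{-15896 + 10} = \frac{\left(15351 - \left(-57 - 83\right)\right) + 495}{-15886} = \left(\left(15351 - -140\right) + 495\right) \left(- \frac{1}{15886}\right) = \left(\left(15351 + 140\right) + 495\right) \left(- \frac{1}{15886}\right) = \left(15491 + 495\right) \left(- \frac{1}{15886}\right) = 15986 \left(- \frac{1}{15886}\right) = - \frac{7993}{7943}$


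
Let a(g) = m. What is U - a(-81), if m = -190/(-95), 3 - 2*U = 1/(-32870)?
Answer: -32869/65740 ≈ -0.49998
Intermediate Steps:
U = 98611/65740 (U = 3/2 - 1/2/(-32870) = 3/2 - 1/2*(-1/32870) = 3/2 + 1/65740 = 98611/65740 ≈ 1.5000)
m = 2 (m = -190*(-1/95) = 2)
a(g) = 2
U - a(-81) = 98611/65740 - 1*2 = 98611/65740 - 2 = -32869/65740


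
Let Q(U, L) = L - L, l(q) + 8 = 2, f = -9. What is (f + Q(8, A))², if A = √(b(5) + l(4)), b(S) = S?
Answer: 81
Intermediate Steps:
l(q) = -6 (l(q) = -8 + 2 = -6)
A = I (A = √(5 - 6) = √(-1) = I ≈ 1.0*I)
Q(U, L) = 0
(f + Q(8, A))² = (-9 + 0)² = (-9)² = 81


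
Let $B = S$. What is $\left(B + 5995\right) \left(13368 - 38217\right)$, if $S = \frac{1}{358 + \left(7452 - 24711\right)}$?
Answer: $- \frac{2517737804406}{16901} \approx -1.4897 \cdot 10^{8}$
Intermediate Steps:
$S = - \frac{1}{16901}$ ($S = \frac{1}{358 + \left(7452 - 24711\right)} = \frac{1}{358 - 17259} = \frac{1}{-16901} = - \frac{1}{16901} \approx -5.9168 \cdot 10^{-5}$)
$B = - \frac{1}{16901} \approx -5.9168 \cdot 10^{-5}$
$\left(B + 5995\right) \left(13368 - 38217\right) = \left(- \frac{1}{16901} + 5995\right) \left(13368 - 38217\right) = \frac{101321494}{16901} \left(-24849\right) = - \frac{2517737804406}{16901}$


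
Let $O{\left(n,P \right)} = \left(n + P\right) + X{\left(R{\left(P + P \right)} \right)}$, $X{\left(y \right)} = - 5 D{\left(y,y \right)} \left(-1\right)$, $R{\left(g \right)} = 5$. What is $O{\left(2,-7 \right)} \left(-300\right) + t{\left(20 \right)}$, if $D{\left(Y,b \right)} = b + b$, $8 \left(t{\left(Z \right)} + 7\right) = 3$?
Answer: $- \frac{108053}{8} \approx -13507.0$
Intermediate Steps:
$t{\left(Z \right)} = - \frac{53}{8}$ ($t{\left(Z \right)} = -7 + \frac{1}{8} \cdot 3 = -7 + \frac{3}{8} = - \frac{53}{8}$)
$D{\left(Y,b \right)} = 2 b$
$X{\left(y \right)} = 10 y$ ($X{\left(y \right)} = - 5 \cdot 2 y \left(-1\right) = - 10 y \left(-1\right) = 10 y$)
$O{\left(n,P \right)} = 50 + P + n$ ($O{\left(n,P \right)} = \left(n + P\right) + 10 \cdot 5 = \left(P + n\right) + 50 = 50 + P + n$)
$O{\left(2,-7 \right)} \left(-300\right) + t{\left(20 \right)} = \left(50 - 7 + 2\right) \left(-300\right) - \frac{53}{8} = 45 \left(-300\right) - \frac{53}{8} = -13500 - \frac{53}{8} = - \frac{108053}{8}$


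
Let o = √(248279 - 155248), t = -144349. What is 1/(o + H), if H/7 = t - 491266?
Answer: -4449305/19796314889994 - √93031/19796314889994 ≈ -2.2477e-7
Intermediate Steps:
H = -4449305 (H = 7*(-144349 - 491266) = 7*(-635615) = -4449305)
o = √93031 ≈ 305.01
1/(o + H) = 1/(√93031 - 4449305) = 1/(-4449305 + √93031)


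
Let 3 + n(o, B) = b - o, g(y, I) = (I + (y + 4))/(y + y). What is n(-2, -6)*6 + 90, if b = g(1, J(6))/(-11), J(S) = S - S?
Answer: 909/11 ≈ 82.636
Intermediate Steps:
J(S) = 0
g(y, I) = (4 + I + y)/(2*y) (g(y, I) = (I + (4 + y))/((2*y)) = (4 + I + y)*(1/(2*y)) = (4 + I + y)/(2*y))
b = -5/22 (b = ((½)*(4 + 0 + 1)/1)/(-11) = ((½)*1*5)*(-1/11) = (5/2)*(-1/11) = -5/22 ≈ -0.22727)
n(o, B) = -71/22 - o (n(o, B) = -3 + (-5/22 - o) = -71/22 - o)
n(-2, -6)*6 + 90 = (-71/22 - 1*(-2))*6 + 90 = (-71/22 + 2)*6 + 90 = -27/22*6 + 90 = -81/11 + 90 = 909/11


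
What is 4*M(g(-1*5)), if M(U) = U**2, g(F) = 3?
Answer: 36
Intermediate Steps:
4*M(g(-1*5)) = 4*3**2 = 4*9 = 36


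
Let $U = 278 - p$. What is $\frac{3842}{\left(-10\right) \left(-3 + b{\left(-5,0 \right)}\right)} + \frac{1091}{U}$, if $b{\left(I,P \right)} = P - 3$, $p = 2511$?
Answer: $\frac{4256863}{66990} \approx 63.545$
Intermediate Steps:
$b{\left(I,P \right)} = -3 + P$
$U = -2233$ ($U = 278 - 2511 = -2233$)
$\frac{3842}{\left(-10\right) \left(-3 + b{\left(-5,0 \right)}\right)} + \frac{1091}{U} = \frac{3842}{\left(-10\right) \left(-3 + \left(-3 + 0\right)\right)} + \frac{1091}{-2233} = \frac{3842}{\left(-10\right) \left(-3 - 3\right)} + 1091 \left(- \frac{1}{2233}\right) = \frac{3842}{\left(-10\right) \left(-6\right)} - \frac{1091}{2233} = \frac{3842}{60} - \frac{1091}{2233} = 3842 \cdot \frac{1}{60} - \frac{1091}{2233} = \frac{1921}{30} - \frac{1091}{2233} = \frac{4256863}{66990}$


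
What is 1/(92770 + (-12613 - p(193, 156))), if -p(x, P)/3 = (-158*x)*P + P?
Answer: -1/14190567 ≈ -7.0469e-8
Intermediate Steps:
p(x, P) = -3*P + 474*P*x (p(x, P) = -3*((-158*x)*P + P) = -3*(-158*P*x + P) = -3*(P - 158*P*x) = -3*P + 474*P*x)
1/(92770 + (-12613 - p(193, 156))) = 1/(92770 + (-12613 - 3*156*(-1 + 158*193))) = 1/(92770 + (-12613 - 3*156*(-1 + 30494))) = 1/(92770 + (-12613 - 3*156*30493)) = 1/(92770 + (-12613 - 1*14270724)) = 1/(92770 + (-12613 - 14270724)) = 1/(92770 - 14283337) = 1/(-14190567) = -1/14190567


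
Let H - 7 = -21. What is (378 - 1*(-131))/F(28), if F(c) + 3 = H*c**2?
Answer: -509/10979 ≈ -0.046361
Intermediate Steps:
H = -14 (H = 7 - 21 = -14)
F(c) = -3 - 14*c**2
(378 - 1*(-131))/F(28) = (378 - 1*(-131))/(-3 - 14*28**2) = (378 + 131)/(-3 - 14*784) = 509/(-3 - 10976) = 509/(-10979) = 509*(-1/10979) = -509/10979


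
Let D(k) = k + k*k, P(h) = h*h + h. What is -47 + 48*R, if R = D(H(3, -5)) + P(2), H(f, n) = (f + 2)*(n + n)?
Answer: 117841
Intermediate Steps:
H(f, n) = 2*n*(2 + f) (H(f, n) = (2 + f)*(2*n) = 2*n*(2 + f))
P(h) = h + h² (P(h) = h² + h = h + h²)
D(k) = k + k²
R = 2456 (R = (2*(-5)*(2 + 3))*(1 + 2*(-5)*(2 + 3)) + 2*(1 + 2) = (2*(-5)*5)*(1 + 2*(-5)*5) + 2*3 = -50*(1 - 50) + 6 = -50*(-49) + 6 = 2450 + 6 = 2456)
-47 + 48*R = -47 + 48*2456 = -47 + 117888 = 117841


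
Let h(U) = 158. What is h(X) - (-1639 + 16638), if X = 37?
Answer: -14841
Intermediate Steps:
h(X) - (-1639 + 16638) = 158 - (-1639 + 16638) = 158 - 1*14999 = 158 - 14999 = -14841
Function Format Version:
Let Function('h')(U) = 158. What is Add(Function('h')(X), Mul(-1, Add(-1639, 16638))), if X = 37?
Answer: -14841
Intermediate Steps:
Add(Function('h')(X), Mul(-1, Add(-1639, 16638))) = Add(158, Mul(-1, Add(-1639, 16638))) = Add(158, Mul(-1, 14999)) = Add(158, -14999) = -14841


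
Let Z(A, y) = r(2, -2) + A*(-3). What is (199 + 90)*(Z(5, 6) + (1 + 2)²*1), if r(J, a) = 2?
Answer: -1156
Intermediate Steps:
Z(A, y) = 2 - 3*A (Z(A, y) = 2 + A*(-3) = 2 - 3*A)
(199 + 90)*(Z(5, 6) + (1 + 2)²*1) = (199 + 90)*((2 - 3*5) + (1 + 2)²*1) = 289*((2 - 15) + 3²*1) = 289*(-13 + 9*1) = 289*(-13 + 9) = 289*(-4) = -1156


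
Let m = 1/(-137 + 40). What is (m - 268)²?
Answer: 675844009/9409 ≈ 71830.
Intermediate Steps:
m = -1/97 (m = 1/(-97) = -1/97 ≈ -0.010309)
(m - 268)² = (-1/97 - 268)² = (-25997/97)² = 675844009/9409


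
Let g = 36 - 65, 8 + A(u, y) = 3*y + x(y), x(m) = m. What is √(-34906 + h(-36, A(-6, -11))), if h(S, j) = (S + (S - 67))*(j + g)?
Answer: I*√23647 ≈ 153.78*I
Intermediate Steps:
A(u, y) = -8 + 4*y (A(u, y) = -8 + (3*y + y) = -8 + 4*y)
g = -29
h(S, j) = (-67 + 2*S)*(-29 + j) (h(S, j) = (S + (S - 67))*(j - 29) = (S + (-67 + S))*(-29 + j) = (-67 + 2*S)*(-29 + j))
√(-34906 + h(-36, A(-6, -11))) = √(-34906 + (1943 - 67*(-8 + 4*(-11)) - 58*(-36) + 2*(-36)*(-8 + 4*(-11)))) = √(-34906 + (1943 - 67*(-8 - 44) + 2088 + 2*(-36)*(-8 - 44))) = √(-34906 + (1943 - 67*(-52) + 2088 + 2*(-36)*(-52))) = √(-34906 + (1943 + 3484 + 2088 + 3744)) = √(-34906 + 11259) = √(-23647) = I*√23647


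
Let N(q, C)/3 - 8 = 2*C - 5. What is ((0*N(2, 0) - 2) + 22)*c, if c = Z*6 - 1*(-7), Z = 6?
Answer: 860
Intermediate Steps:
c = 43 (c = 6*6 - 1*(-7) = 36 + 7 = 43)
N(q, C) = 9 + 6*C (N(q, C) = 24 + 3*(2*C - 5) = 24 + 3*(-5 + 2*C) = 24 + (-15 + 6*C) = 9 + 6*C)
((0*N(2, 0) - 2) + 22)*c = ((0*(9 + 6*0) - 2) + 22)*43 = ((0*(9 + 0) - 2) + 22)*43 = ((0*9 - 2) + 22)*43 = ((0 - 2) + 22)*43 = (-2 + 22)*43 = 20*43 = 860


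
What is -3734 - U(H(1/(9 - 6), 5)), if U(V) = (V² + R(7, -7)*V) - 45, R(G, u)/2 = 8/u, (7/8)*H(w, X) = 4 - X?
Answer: -180953/49 ≈ -3692.9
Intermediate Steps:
H(w, X) = 32/7 - 8*X/7 (H(w, X) = 8*(4 - X)/7 = 32/7 - 8*X/7)
R(G, u) = 16/u (R(G, u) = 2*(8/u) = 16/u)
U(V) = -45 + V² - 16*V/7 (U(V) = (V² + (16/(-7))*V) - 45 = (V² + (16*(-⅐))*V) - 45 = (V² - 16*V/7) - 45 = -45 + V² - 16*V/7)
-3734 - U(H(1/(9 - 6), 5)) = -3734 - (-45 + (32/7 - 8/7*5)² - 16*(32/7 - 8/7*5)/7) = -3734 - (-45 + (32/7 - 40/7)² - 16*(32/7 - 40/7)/7) = -3734 - (-45 + (-8/7)² - 16/7*(-8/7)) = -3734 - (-45 + 64/49 + 128/49) = -3734 - 1*(-2013/49) = -3734 + 2013/49 = -180953/49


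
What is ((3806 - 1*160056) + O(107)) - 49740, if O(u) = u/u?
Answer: -205989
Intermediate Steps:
O(u) = 1
((3806 - 1*160056) + O(107)) - 49740 = ((3806 - 1*160056) + 1) - 49740 = ((3806 - 160056) + 1) - 49740 = (-156250 + 1) - 49740 = -156249 - 49740 = -205989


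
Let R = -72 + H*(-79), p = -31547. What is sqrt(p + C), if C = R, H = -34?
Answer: I*sqrt(28933) ≈ 170.1*I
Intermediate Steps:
R = 2614 (R = -72 - 34*(-79) = -72 + 2686 = 2614)
C = 2614
sqrt(p + C) = sqrt(-31547 + 2614) = sqrt(-28933) = I*sqrt(28933)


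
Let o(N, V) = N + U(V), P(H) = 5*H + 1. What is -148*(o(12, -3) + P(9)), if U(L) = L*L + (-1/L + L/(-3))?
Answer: -30340/3 ≈ -10113.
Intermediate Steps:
P(H) = 1 + 5*H
U(L) = L² - 1/L - L/3 (U(L) = L² + (-1/L + L*(-⅓)) = L² + (-1/L - L/3) = L² - 1/L - L/3)
o(N, V) = N + V² - 1/V - V/3 (o(N, V) = N + (V² - 1/V - V/3) = N + V² - 1/V - V/3)
-148*(o(12, -3) + P(9)) = -148*((12 + (-3)² - 1/(-3) - ⅓*(-3)) + (1 + 5*9)) = -148*((12 + 9 - 1*(-⅓) + 1) + (1 + 45)) = -148*((12 + 9 + ⅓ + 1) + 46) = -148*(67/3 + 46) = -148*205/3 = -30340/3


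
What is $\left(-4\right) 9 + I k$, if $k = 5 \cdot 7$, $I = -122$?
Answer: $-4306$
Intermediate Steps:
$k = 35$
$\left(-4\right) 9 + I k = \left(-4\right) 9 - 4270 = -36 - 4270 = -4306$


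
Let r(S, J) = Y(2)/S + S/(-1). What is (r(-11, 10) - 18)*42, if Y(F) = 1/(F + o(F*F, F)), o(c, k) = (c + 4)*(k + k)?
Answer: -54999/187 ≈ -294.11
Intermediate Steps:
o(c, k) = 2*k*(4 + c) (o(c, k) = (4 + c)*(2*k) = 2*k*(4 + c))
Y(F) = 1/(F + 2*F*(4 + F²)) (Y(F) = 1/(F + 2*F*(4 + F*F)) = 1/(F + 2*F*(4 + F²)))
r(S, J) = -S + 1/(34*S) (r(S, J) = (1/(2*(9 + 2*2²)))/S + S/(-1) = (1/(2*(9 + 2*4)))/S + S*(-1) = (1/(2*(9 + 8)))/S - S = ((½)/17)/S - S = ((½)*(1/17))/S - S = 1/(34*S) - S = -S + 1/(34*S))
(r(-11, 10) - 18)*42 = ((-1*(-11) + (1/34)/(-11)) - 18)*42 = ((11 + (1/34)*(-1/11)) - 18)*42 = ((11 - 1/374) - 18)*42 = (4113/374 - 18)*42 = -2619/374*42 = -54999/187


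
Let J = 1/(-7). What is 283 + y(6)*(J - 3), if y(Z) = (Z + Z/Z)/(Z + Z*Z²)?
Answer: 31402/111 ≈ 282.90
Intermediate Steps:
y(Z) = (1 + Z)/(Z + Z³) (y(Z) = (Z + 1)/(Z + Z³) = (1 + Z)/(Z + Z³))
J = -⅐ ≈ -0.14286
283 + y(6)*(J - 3) = 283 + ((1 + 6)/(6 + 6³))*(-⅐ - 3) = 283 + (7/(6 + 216))*(-22/7) = 283 + (7/222)*(-22/7) = 283 - 11/111 = 31402/111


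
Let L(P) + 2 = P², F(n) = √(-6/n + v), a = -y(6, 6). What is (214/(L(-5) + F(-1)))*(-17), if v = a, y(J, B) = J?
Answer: -3638/23 ≈ -158.17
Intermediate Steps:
a = -6 (a = -1*6 = -6)
v = -6
F(n) = √(-6 - 6/n) (F(n) = √(-6/n - 6) = √(-6 - 6/n))
L(P) = -2 + P²
(214/(L(-5) + F(-1)))*(-17) = (214/((-2 + (-5)²) + √6*√((-1 - 1*(-1))/(-1))))*(-17) = (214/((-2 + 25) + √6*√(-(-1 + 1))))*(-17) = (214/(23 + √6*√(-1*0)))*(-17) = (214/(23 + √6*√0))*(-17) = (214/(23 + √6*0))*(-17) = (214/(23 + 0))*(-17) = (214/23)*(-17) = -3638/23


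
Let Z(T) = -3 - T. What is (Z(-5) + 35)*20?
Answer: 740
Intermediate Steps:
(Z(-5) + 35)*20 = ((-3 - 1*(-5)) + 35)*20 = ((-3 + 5) + 35)*20 = (2 + 35)*20 = 37*20 = 740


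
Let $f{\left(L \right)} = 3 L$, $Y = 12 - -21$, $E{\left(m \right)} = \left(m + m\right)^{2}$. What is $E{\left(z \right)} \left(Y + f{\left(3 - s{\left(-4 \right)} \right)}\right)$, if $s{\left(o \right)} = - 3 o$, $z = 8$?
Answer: $1536$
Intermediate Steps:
$E{\left(m \right)} = 4 m^{2}$ ($E{\left(m \right)} = \left(2 m\right)^{2} = 4 m^{2}$)
$Y = 33$ ($Y = 12 + 21 = 33$)
$E{\left(z \right)} \left(Y + f{\left(3 - s{\left(-4 \right)} \right)}\right) = 4 \cdot 8^{2} \left(33 + 3 \left(3 - \left(-3\right) \left(-4\right)\right)\right) = 4 \cdot 64 \left(33 + 3 \left(3 - 12\right)\right) = 256 \left(33 + 3 \left(3 - 12\right)\right) = 256 \left(33 + 3 \left(-9\right)\right) = 256 \left(33 - 27\right) = 256 \cdot 6 = 1536$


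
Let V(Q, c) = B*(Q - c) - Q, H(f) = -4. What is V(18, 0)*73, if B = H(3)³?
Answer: -85410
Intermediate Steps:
B = -64 (B = (-4)³ = -64)
V(Q, c) = -65*Q + 64*c (V(Q, c) = -64*(Q - c) - Q = (-64*Q + 64*c) - Q = -65*Q + 64*c)
V(18, 0)*73 = (-65*18 + 64*0)*73 = (-1170 + 0)*73 = -1170*73 = -85410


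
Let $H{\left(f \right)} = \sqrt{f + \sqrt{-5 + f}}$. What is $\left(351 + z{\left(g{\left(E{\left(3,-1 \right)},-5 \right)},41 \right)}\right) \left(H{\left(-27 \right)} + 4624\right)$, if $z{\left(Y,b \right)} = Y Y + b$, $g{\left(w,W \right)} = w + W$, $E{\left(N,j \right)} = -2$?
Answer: $2039184 + 441 \sqrt{-27 + 4 i \sqrt{2}} \approx 2.0394 \cdot 10^{6} + 2303.9 i$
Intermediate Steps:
$g{\left(w,W \right)} = W + w$
$z{\left(Y,b \right)} = b + Y^{2}$ ($z{\left(Y,b \right)} = Y^{2} + b = b + Y^{2}$)
$\left(351 + z{\left(g{\left(E{\left(3,-1 \right)},-5 \right)},41 \right)}\right) \left(H{\left(-27 \right)} + 4624\right) = \left(351 + \left(41 + \left(-5 - 2\right)^{2}\right)\right) \left(\sqrt{-27 + \sqrt{-5 - 27}} + 4624\right) = \left(351 + \left(41 + \left(-7\right)^{2}\right)\right) \left(\sqrt{-27 + \sqrt{-32}} + 4624\right) = \left(351 + \left(41 + 49\right)\right) \left(\sqrt{-27 + 4 i \sqrt{2}} + 4624\right) = \left(351 + 90\right) \left(4624 + \sqrt{-27 + 4 i \sqrt{2}}\right) = 441 \left(4624 + \sqrt{-27 + 4 i \sqrt{2}}\right) = 2039184 + 441 \sqrt{-27 + 4 i \sqrt{2}}$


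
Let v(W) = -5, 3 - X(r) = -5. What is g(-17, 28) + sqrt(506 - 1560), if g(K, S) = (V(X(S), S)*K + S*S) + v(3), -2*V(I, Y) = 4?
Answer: 813 + I*sqrt(1054) ≈ 813.0 + 32.465*I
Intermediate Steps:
X(r) = 8 (X(r) = 3 - 1*(-5) = 3 + 5 = 8)
V(I, Y) = -2 (V(I, Y) = -1/2*4 = -2)
g(K, S) = -5 + S**2 - 2*K (g(K, S) = (-2*K + S*S) - 5 = (-2*K + S**2) - 5 = (S**2 - 2*K) - 5 = -5 + S**2 - 2*K)
g(-17, 28) + sqrt(506 - 1560) = (-5 + 28**2 - 2*(-17)) + sqrt(506 - 1560) = (-5 + 784 + 34) + sqrt(-1054) = 813 + I*sqrt(1054)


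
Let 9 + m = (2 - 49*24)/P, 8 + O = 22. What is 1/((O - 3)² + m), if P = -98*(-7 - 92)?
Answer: 4851/542725 ≈ 0.0089382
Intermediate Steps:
O = 14 (O = -8 + 22 = 14)
P = 9702 (P = -98*(-99) = 9702)
m = -44246/4851 (m = -9 + (2 - 49*24)/9702 = -9 + (2 - 1176)*(1/9702) = -9 - 1174*1/9702 = -9 - 587/4851 = -44246/4851 ≈ -9.1210)
1/((O - 3)² + m) = 1/((14 - 3)² - 44246/4851) = 1/(11² - 44246/4851) = 1/(121 - 44246/4851) = 1/(542725/4851) = 4851/542725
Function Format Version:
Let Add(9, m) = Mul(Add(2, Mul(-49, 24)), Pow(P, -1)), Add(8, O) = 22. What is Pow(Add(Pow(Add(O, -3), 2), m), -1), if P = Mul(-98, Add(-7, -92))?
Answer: Rational(4851, 542725) ≈ 0.0089382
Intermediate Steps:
O = 14 (O = Add(-8, 22) = 14)
P = 9702 (P = Mul(-98, -99) = 9702)
m = Rational(-44246, 4851) (m = Add(-9, Mul(Add(2, Mul(-49, 24)), Pow(9702, -1))) = Add(-9, Mul(Add(2, -1176), Rational(1, 9702))) = Add(-9, Mul(-1174, Rational(1, 9702))) = Add(-9, Rational(-587, 4851)) = Rational(-44246, 4851) ≈ -9.1210)
Pow(Add(Pow(Add(O, -3), 2), m), -1) = Pow(Add(Pow(Add(14, -3), 2), Rational(-44246, 4851)), -1) = Pow(Add(Pow(11, 2), Rational(-44246, 4851)), -1) = Pow(Add(121, Rational(-44246, 4851)), -1) = Pow(Rational(542725, 4851), -1) = Rational(4851, 542725)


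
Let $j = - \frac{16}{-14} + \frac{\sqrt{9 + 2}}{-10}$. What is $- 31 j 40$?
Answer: $- \frac{9920}{7} + 124 \sqrt{11} \approx -1005.9$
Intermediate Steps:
$j = \frac{8}{7} - \frac{\sqrt{11}}{10}$ ($j = \left(-16\right) \left(- \frac{1}{14}\right) + \sqrt{11} \left(- \frac{1}{10}\right) = \frac{8}{7} - \frac{\sqrt{11}}{10} \approx 0.81119$)
$- 31 j 40 = - 31 \left(\frac{8}{7} - \frac{\sqrt{11}}{10}\right) 40 = \left(- \frac{248}{7} + \frac{31 \sqrt{11}}{10}\right) 40 = - \frac{9920}{7} + 124 \sqrt{11}$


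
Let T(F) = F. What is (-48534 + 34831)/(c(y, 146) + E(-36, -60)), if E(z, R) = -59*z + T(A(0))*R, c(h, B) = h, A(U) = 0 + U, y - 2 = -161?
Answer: -13703/1965 ≈ -6.9735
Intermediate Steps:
y = -159 (y = 2 - 161 = -159)
A(U) = U
E(z, R) = -59*z (E(z, R) = -59*z + 0*R = -59*z + 0 = -59*z)
(-48534 + 34831)/(c(y, 146) + E(-36, -60)) = (-48534 + 34831)/(-159 - 59*(-36)) = -13703/(-159 + 2124) = -13703/1965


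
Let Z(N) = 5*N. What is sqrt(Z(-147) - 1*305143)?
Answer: I*sqrt(305878) ≈ 553.06*I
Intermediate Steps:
sqrt(Z(-147) - 1*305143) = sqrt(5*(-147) - 1*305143) = sqrt(-735 - 305143) = sqrt(-305878) = I*sqrt(305878)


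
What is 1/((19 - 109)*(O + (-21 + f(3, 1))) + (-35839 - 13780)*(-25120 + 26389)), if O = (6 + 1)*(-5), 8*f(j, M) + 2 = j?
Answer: -4/251845929 ≈ -1.5883e-8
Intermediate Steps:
f(j, M) = -¼ + j/8
O = -35 (O = 7*(-5) = -35)
1/((19 - 109)*(O + (-21 + f(3, 1))) + (-35839 - 13780)*(-25120 + 26389)) = 1/((19 - 109)*(-35 + (-21 + (-¼ + (⅛)*3))) + (-35839 - 13780)*(-25120 + 26389)) = 1/(-90*(-35 + (-21 + (-¼ + 3/8))) - 49619*1269) = 1/(-90*(-35 + (-21 + ⅛)) - 62966511) = 1/(-90*(-35 - 167/8) - 62966511) = 1/(-90*(-447/8) - 62966511) = 1/(20115/4 - 62966511) = 1/(-251845929/4) = -4/251845929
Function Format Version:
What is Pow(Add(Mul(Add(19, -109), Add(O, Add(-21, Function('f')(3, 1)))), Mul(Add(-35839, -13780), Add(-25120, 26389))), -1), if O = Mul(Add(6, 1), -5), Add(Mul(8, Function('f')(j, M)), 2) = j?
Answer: Rational(-4, 251845929) ≈ -1.5883e-8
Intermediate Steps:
Function('f')(j, M) = Add(Rational(-1, 4), Mul(Rational(1, 8), j))
O = -35 (O = Mul(7, -5) = -35)
Pow(Add(Mul(Add(19, -109), Add(O, Add(-21, Function('f')(3, 1)))), Mul(Add(-35839, -13780), Add(-25120, 26389))), -1) = Pow(Add(Mul(Add(19, -109), Add(-35, Add(-21, Add(Rational(-1, 4), Mul(Rational(1, 8), 3))))), Mul(Add(-35839, -13780), Add(-25120, 26389))), -1) = Pow(Add(Mul(-90, Add(-35, Add(-21, Add(Rational(-1, 4), Rational(3, 8))))), Mul(-49619, 1269)), -1) = Pow(Add(Mul(-90, Add(-35, Add(-21, Rational(1, 8)))), -62966511), -1) = Pow(Add(Mul(-90, Add(-35, Rational(-167, 8))), -62966511), -1) = Pow(Add(Mul(-90, Rational(-447, 8)), -62966511), -1) = Pow(Add(Rational(20115, 4), -62966511), -1) = Pow(Rational(-251845929, 4), -1) = Rational(-4, 251845929)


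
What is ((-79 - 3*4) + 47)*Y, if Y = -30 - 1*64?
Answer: 4136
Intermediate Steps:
Y = -94 (Y = -30 - 64 = -94)
((-79 - 3*4) + 47)*Y = ((-79 - 3*4) + 47)*(-94) = ((-79 - 12) + 47)*(-94) = (-91 + 47)*(-94) = -44*(-94) = 4136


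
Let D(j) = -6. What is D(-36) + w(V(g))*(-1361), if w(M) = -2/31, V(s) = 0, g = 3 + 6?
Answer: 2536/31 ≈ 81.806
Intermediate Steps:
g = 9
w(M) = -2/31 (w(M) = -2*1/31 = -2/31)
D(-36) + w(V(g))*(-1361) = -6 - 2/31*(-1361) = -6 + 2722/31 = 2536/31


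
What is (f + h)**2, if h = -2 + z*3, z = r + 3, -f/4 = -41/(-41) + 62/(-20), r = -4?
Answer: 289/25 ≈ 11.560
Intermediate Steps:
f = 42/5 (f = -4*(-41/(-41) + 62/(-20)) = -4*(-41*(-1/41) + 62*(-1/20)) = -4*(1 - 31/10) = -4*(-21/10) = 42/5 ≈ 8.4000)
z = -1 (z = -4 + 3 = -1)
h = -5 (h = -2 - 1*3 = -2 - 3 = -5)
(f + h)**2 = (42/5 - 5)**2 = (17/5)**2 = 289/25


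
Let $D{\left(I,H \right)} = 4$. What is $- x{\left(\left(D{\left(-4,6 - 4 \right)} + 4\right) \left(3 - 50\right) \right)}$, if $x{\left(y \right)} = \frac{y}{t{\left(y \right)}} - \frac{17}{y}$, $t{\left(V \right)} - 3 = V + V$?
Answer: $- \frac{154109}{281624} \approx -0.54722$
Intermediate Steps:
$t{\left(V \right)} = 3 + 2 V$ ($t{\left(V \right)} = 3 + \left(V + V\right) = 3 + 2 V$)
$x{\left(y \right)} = - \frac{17}{y} + \frac{y}{3 + 2 y}$ ($x{\left(y \right)} = \frac{y}{3 + 2 y} - \frac{17}{y} = - \frac{17}{y} + \frac{y}{3 + 2 y}$)
$- x{\left(\left(D{\left(-4,6 - 4 \right)} + 4\right) \left(3 - 50\right) \right)} = - \frac{-51 + \left(\left(4 + 4\right) \left(3 - 50\right)\right)^{2} - 34 \left(4 + 4\right) \left(3 - 50\right)}{\left(4 + 4\right) \left(3 - 50\right) \left(3 + 2 \left(4 + 4\right) \left(3 - 50\right)\right)} = - \frac{-51 + \left(8 \left(-47\right)\right)^{2} - 34 \cdot 8 \left(-47\right)}{8 \left(-47\right) \left(3 + 2 \cdot 8 \left(-47\right)\right)} = - \frac{-51 + \left(-376\right)^{2} - -12784}{\left(-376\right) \left(3 + 2 \left(-376\right)\right)} = - \frac{\left(-1\right) \left(-51 + 141376 + 12784\right)}{376 \left(3 - 752\right)} = - \frac{\left(-1\right) 154109}{376 \left(-749\right)} = - \frac{\left(-1\right) \left(-1\right) 154109}{376 \cdot 749} = \left(-1\right) \frac{154109}{281624} = - \frac{154109}{281624}$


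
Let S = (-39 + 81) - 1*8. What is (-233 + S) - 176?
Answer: -375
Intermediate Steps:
S = 34 (S = 42 - 8 = 34)
(-233 + S) - 176 = (-233 + 34) - 176 = -199 - 176 = -375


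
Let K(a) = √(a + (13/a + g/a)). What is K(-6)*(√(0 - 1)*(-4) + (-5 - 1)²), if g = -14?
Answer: √210*(⅔ + 6*I) ≈ 9.6609 + 86.948*I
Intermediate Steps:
K(a) = √(a - 1/a) (K(a) = √(a + (13/a - 14/a)) = √(a - 1/a))
K(-6)*(√(0 - 1)*(-4) + (-5 - 1)²) = √(-6 - 1/(-6))*(√(0 - 1)*(-4) + (-5 - 1)²) = √(-6 - 1*(-⅙))*(√(-1)*(-4) + (-6)²) = √(-6 + ⅙)*(I*(-4) + 36) = √(-35/6)*(-4*I + 36) = (I*√210/6)*(36 - 4*I) = I*√210*(36 - 4*I)/6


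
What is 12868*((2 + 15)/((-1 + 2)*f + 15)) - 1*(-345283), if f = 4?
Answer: 6779133/19 ≈ 3.5680e+5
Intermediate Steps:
12868*((2 + 15)/((-1 + 2)*f + 15)) - 1*(-345283) = 12868*((2 + 15)/((-1 + 2)*4 + 15)) - 1*(-345283) = 12868*(17/(1*4 + 15)) + 345283 = 12868*(17/(4 + 15)) + 345283 = 12868*(17/19) + 345283 = 218756/19 + 345283 = 6779133/19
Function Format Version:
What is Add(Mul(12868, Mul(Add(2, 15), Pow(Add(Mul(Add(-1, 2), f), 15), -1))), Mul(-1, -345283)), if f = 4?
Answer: Rational(6779133, 19) ≈ 3.5680e+5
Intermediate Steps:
Add(Mul(12868, Mul(Add(2, 15), Pow(Add(Mul(Add(-1, 2), f), 15), -1))), Mul(-1, -345283)) = Add(Mul(12868, Mul(Add(2, 15), Pow(Add(Mul(Add(-1, 2), 4), 15), -1))), Mul(-1, -345283)) = Add(Mul(12868, Mul(17, Pow(Add(Mul(1, 4), 15), -1))), 345283) = Add(Mul(12868, Mul(17, Pow(Add(4, 15), -1))), 345283) = Add(Mul(12868, Mul(17, Pow(19, -1))), 345283) = Add(Mul(12868, Mul(17, Rational(1, 19))), 345283) = Add(Mul(12868, Rational(17, 19)), 345283) = Add(Rational(218756, 19), 345283) = Rational(6779133, 19)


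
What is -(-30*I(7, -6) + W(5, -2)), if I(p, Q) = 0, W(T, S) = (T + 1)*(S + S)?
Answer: 24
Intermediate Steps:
W(T, S) = 2*S*(1 + T) (W(T, S) = (1 + T)*(2*S) = 2*S*(1 + T))
-(-30*I(7, -6) + W(5, -2)) = -(-30*0 + 2*(-2)*(1 + 5)) = -(0 + 2*(-2)*6) = -(0 - 24) = -1*(-24) = 24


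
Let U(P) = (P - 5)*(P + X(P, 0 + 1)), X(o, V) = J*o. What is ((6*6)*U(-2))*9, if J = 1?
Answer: 9072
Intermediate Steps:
X(o, V) = o (X(o, V) = 1*o = o)
U(P) = 2*P*(-5 + P) (U(P) = (P - 5)*(P + P) = (-5 + P)*(2*P) = 2*P*(-5 + P))
((6*6)*U(-2))*9 = ((6*6)*(2*(-2)*(-5 - 2)))*9 = (36*(2*(-2)*(-7)))*9 = (36*28)*9 = 1008*9 = 9072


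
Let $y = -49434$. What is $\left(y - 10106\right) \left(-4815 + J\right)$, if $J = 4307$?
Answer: $30246320$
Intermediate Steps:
$\left(y - 10106\right) \left(-4815 + J\right) = \left(-49434 - 10106\right) \left(-4815 + 4307\right) = \left(-59540\right) \left(-508\right) = 30246320$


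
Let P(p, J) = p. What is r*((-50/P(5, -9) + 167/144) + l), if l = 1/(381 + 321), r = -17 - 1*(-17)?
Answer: 0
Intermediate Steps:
r = 0 (r = -17 + 17 = 0)
l = 1/702 ≈ 0.0014245
r*((-50/P(5, -9) + 167/144) + l) = 0*((-50/5 + 167/144) + 1/702) = 0*((-50*⅕ + 167*(1/144)) + 1/702) = 0*((-10 + 167/144) + 1/702) = 0*(-1273/144 + 1/702) = 0*(-49639/5616) = 0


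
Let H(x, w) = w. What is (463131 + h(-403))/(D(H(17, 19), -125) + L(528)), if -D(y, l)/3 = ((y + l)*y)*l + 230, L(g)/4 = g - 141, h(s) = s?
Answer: -57841/94299 ≈ -0.61338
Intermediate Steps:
L(g) = -564 + 4*g (L(g) = 4*(g - 141) = 4*(-141 + g) = -564 + 4*g)
D(y, l) = -690 - 3*l*y*(l + y) (D(y, l) = -3*(((y + l)*y)*l + 230) = -3*(((l + y)*y)*l + 230) = -3*((y*(l + y))*l + 230) = -3*(l*y*(l + y) + 230) = -3*(230 + l*y*(l + y)) = -690 - 3*l*y*(l + y))
(463131 + h(-403))/(D(H(17, 19), -125) + L(528)) = (463131 - 403)/((-690 - 3*(-125)*19² - 3*19*(-125)²) + (-564 + 4*528)) = 462728/((-690 - 3*(-125)*361 - 3*19*15625) + (-564 + 2112)) = 462728/((-690 + 135375 - 890625) + 1548) = 462728/(-755940 + 1548) = 462728/(-754392) = 462728*(-1/754392) = -57841/94299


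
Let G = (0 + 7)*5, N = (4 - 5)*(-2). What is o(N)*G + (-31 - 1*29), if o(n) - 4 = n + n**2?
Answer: 290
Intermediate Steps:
N = 2 (N = -1*(-2) = 2)
o(n) = 4 + n + n**2 (o(n) = 4 + (n + n**2) = 4 + n + n**2)
G = 35 (G = 7*5 = 35)
o(N)*G + (-31 - 1*29) = (4 + 2 + 2**2)*35 + (-31 - 1*29) = (4 + 2 + 4)*35 + (-31 - 29) = 10*35 - 60 = 350 - 60 = 290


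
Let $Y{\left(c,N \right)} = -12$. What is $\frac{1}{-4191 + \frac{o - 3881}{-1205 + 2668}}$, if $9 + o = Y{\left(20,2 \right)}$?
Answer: $- \frac{1463}{6135335} \approx -0.00023845$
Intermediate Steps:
$o = -21$ ($o = -9 - 12 = -21$)
$\frac{1}{-4191 + \frac{o - 3881}{-1205 + 2668}} = \frac{1}{-4191 + \frac{-21 - 3881}{-1205 + 2668}} = \frac{1}{-4191 - \frac{3902}{1463}} = \frac{1}{- \frac{6135335}{1463}} = - \frac{1463}{6135335}$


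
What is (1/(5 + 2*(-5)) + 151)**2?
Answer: 568516/25 ≈ 22741.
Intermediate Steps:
(1/(5 + 2*(-5)) + 151)**2 = (1/(5 - 10) + 151)**2 = (1/(-5) + 151)**2 = (-1/5 + 151)**2 = (754/5)**2 = 568516/25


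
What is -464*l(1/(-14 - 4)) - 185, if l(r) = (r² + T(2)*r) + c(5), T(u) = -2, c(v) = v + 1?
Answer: -244781/81 ≈ -3022.0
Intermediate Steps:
c(v) = 1 + v
l(r) = 6 + r² - 2*r (l(r) = (r² - 2*r) + (1 + 5) = (r² - 2*r) + 6 = 6 + r² - 2*r)
-464*l(1/(-14 - 4)) - 185 = -464*(6 + (1/(-14 - 4))² - 2/(-14 - 4)) - 185 = -464*(6 + (1/(-18))² - 2/(-18)) - 185 = -464*(6 + (-1/18)² - 2*(-1/18)) - 185 = -464*(6 + 1/324 + ⅑) - 185 = -464*1981/324 - 185 = -229796/81 - 185 = -244781/81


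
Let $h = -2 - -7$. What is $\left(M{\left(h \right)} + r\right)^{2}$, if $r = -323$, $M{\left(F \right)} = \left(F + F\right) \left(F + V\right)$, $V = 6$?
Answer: $45369$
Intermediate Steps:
$h = 5$ ($h = -2 + 7 = 5$)
$M{\left(F \right)} = 2 F \left(6 + F\right)$ ($M{\left(F \right)} = \left(F + F\right) \left(F + 6\right) = 2 F \left(6 + F\right)$)
$\left(M{\left(h \right)} + r\right)^{2} = \left(2 \cdot 5 \left(6 + 5\right) - 323\right)^{2} = \left(2 \cdot 5 \cdot 11 - 323\right)^{2} = \left(110 - 323\right)^{2} = \left(-213\right)^{2} = 45369$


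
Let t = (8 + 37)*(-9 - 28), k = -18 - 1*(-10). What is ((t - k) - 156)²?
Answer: 3286969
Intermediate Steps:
k = -8 (k = -18 + 10 = -8)
t = -1665 (t = 45*(-37) = -1665)
((t - k) - 156)² = ((-1665 - 1*(-8)) - 156)² = ((-1665 + 8) - 156)² = (-1657 - 156)² = (-1813)² = 3286969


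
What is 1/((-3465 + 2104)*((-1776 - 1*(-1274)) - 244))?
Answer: 1/1015306 ≈ 9.8492e-7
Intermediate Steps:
1/((-3465 + 2104)*((-1776 - 1*(-1274)) - 244)) = 1/(-1361*((-1776 + 1274) - 244)) = 1/(-1361*(-502 - 244)) = 1/(-1361*(-746)) = 1/1015306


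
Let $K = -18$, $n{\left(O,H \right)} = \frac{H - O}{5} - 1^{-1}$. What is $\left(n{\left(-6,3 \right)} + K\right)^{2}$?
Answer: $\frac{7396}{25} \approx 295.84$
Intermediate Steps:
$n{\left(O,H \right)} = -1 - \frac{O}{5} + \frac{H}{5}$ ($n{\left(O,H \right)} = \left(H - O\right) \frac{1}{5} - 1 = \left(- \frac{O}{5} + \frac{H}{5}\right) - 1 = -1 - \frac{O}{5} + \frac{H}{5}$)
$\left(n{\left(-6,3 \right)} + K\right)^{2} = \left(\left(-1 - - \frac{6}{5} + \frac{1}{5} \cdot 3\right) - 18\right)^{2} = \left(\left(-1 + \frac{6}{5} + \frac{3}{5}\right) - 18\right)^{2} = \left(\frac{4}{5} - 18\right)^{2} = \left(- \frac{86}{5}\right)^{2} = \frac{7396}{25}$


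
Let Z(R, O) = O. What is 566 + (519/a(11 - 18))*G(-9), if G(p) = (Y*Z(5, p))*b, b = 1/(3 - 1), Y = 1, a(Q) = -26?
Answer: 34103/52 ≈ 655.83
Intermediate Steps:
b = ½ (b = 1/2 = ½ ≈ 0.50000)
G(p) = p/2 (G(p) = (1*p)*(½) = p*(½) = p/2)
566 + (519/a(11 - 18))*G(-9) = 566 + (519/(-26))*((½)*(-9)) = 566 + (519*(-1/26))*(-9/2) = 566 - 519/26*(-9/2) = 566 + 4671/52 = 34103/52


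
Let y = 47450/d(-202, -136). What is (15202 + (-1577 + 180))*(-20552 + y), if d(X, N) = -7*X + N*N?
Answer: -51347430185/181 ≈ -2.8369e+8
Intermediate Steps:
d(X, N) = N**2 - 7*X (d(X, N) = -7*X + N**2 = N**2 - 7*X)
y = 4745/1991 (y = 47450/((-136)**2 - 7*(-202)) = 47450/(18496 + 1414) = 47450/19910 = 47450*(1/19910) = 4745/1991 ≈ 2.3832)
(15202 + (-1577 + 180))*(-20552 + y) = (15202 + (-1577 + 180))*(-20552 + 4745/1991) = (15202 - 1397)*(-40914287/1991) = 13805*(-40914287/1991) = -51347430185/181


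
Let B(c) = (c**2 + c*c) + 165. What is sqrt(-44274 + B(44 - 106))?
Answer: 11*I*sqrt(301) ≈ 190.84*I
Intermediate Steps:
B(c) = 165 + 2*c**2 (B(c) = (c**2 + c**2) + 165 = 2*c**2 + 165 = 165 + 2*c**2)
sqrt(-44274 + B(44 - 106)) = sqrt(-44274 + (165 + 2*(44 - 106)**2)) = sqrt(-44274 + (165 + 2*(-62)**2)) = sqrt(-44274 + (165 + 2*3844)) = sqrt(-44274 + (165 + 7688)) = sqrt(-44274 + 7853) = sqrt(-36421) = 11*I*sqrt(301)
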